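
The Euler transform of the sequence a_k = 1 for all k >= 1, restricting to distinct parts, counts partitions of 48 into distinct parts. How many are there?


Partitions of 48 into distinct parts can be computed via generating function.
Product (1+x)(1+x^2)(1+x^3)...
The coefficient of x^48 = 2910

2910


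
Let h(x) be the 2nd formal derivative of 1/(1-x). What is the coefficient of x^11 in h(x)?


Differentiating 2 times: d^2/dx^2 [1/(1-x)] = 2!/(1-x)^3.
The expansion 1/(1-x)^3 = sum_{k>=0} C(k+2, 2) x^k, so the coefficient of x^n in 2!/(1-x)^3 is 2! * C(n+2, 2).
For n = 11: 2 * C(13, 2) = 2 * 78 = 156

156


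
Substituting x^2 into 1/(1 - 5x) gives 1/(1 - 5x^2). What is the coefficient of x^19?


Since 1/(1 - 5x^2) only has even powers of x,
the coefficient of x^19 (odd) is 0.

0


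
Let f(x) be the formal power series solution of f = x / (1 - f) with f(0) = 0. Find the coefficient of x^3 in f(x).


Apply Lagrange inversion: f = x * phi(f) with phi(t) = 1/(1 - t), so
[x^n] f = (1/n) [t^(n-1)] phi(t)^n = (1/n) [t^(n-1)] (1 - t)^(-n) = (1/n) C(2n - 2, n - 1) = C_{n-1}.
For n = 3: C_2 = C(4, 2) / 3 = 6/3 = 2 = 2.

2


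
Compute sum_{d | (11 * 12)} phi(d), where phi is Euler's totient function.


First, 11 * 12 = 132. One classical identity is sum_{d | n} phi(d) = n (each k in [1, n] has a unique gcd with n, and among the k's with gcd(k, n) = n/d there are phi(d) of them). So the sum equals 132. We also verify directly:
Divisors of 132: 1, 2, 3, 4, 6, 11, 12, 22, 33, 44, 66, 132.
phi values: 1, 1, 2, 2, 2, 10, 4, 10, 20, 20, 20, 40.
Sum = 132.

132


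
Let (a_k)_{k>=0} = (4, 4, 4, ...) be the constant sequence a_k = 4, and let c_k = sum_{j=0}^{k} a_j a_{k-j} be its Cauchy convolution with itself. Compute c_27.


Since a_j = 4 for all j >= 0, the convolution sum becomes
c_k = sum_{j=0}^{k} 4 * 4 = 16 * (k + 1).
Equivalently, the generating function of (a_k) is 4/(1 - x) and its square is 16/(1 - x)^2 = sum_{k>=0} 16(k + 1) x^k.
For k = 27: 16 * 28 = 448.

448


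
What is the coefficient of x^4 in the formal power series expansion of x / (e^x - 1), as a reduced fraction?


The exponential generating function for Bernoulli numbers is
x / (e^x - 1) = sum_{k>=0} B_k x^k / k!.
So the coefficient of x^4 in x / (e^x - 1) is B_4 / 4!.
Computing: B_4 = -1/30, 4! = 24, giving
-1/30 / 24 = -1/720.

-1/720


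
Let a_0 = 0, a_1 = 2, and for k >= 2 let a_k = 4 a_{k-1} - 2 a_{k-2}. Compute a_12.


Iterating the recurrence forward:
a_0 = 0
a_1 = 2
a_2 = 4*2 - 2*0 = 8
a_3 = 4*8 - 2*2 = 28
a_4 = 4*28 - 2*8 = 96
a_5 = 4*96 - 2*28 = 328
a_6 = 4*328 - 2*96 = 1120
a_7 = 4*1120 - 2*328 = 3824
a_8 = 4*3824 - 2*1120 = 13056
a_9 = 4*13056 - 2*3824 = 44576
a_10 = 4*44576 - 2*13056 = 152192
a_11 = 4*152192 - 2*44576 = 519616
a_12 = 4*519616 - 2*152192 = 1774080
So a_12 = 1774080.

1774080


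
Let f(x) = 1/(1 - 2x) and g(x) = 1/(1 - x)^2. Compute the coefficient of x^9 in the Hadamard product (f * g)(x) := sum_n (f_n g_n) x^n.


f has coefficients f_k = 2^k. For g = 1/(1 - x)^2 the coefficient is g_k = C(k + 1, 1) = k + 1. The Hadamard coefficient is (f * g)_k = 2^k * (k + 1).
For k = 9: 2^9 * 10 = 512 * 10 = 5120.

5120


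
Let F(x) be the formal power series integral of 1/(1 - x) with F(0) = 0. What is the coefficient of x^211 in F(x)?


1/(1 - x) = sum_{k>=0} x^k. Integrating termwise and using F(0) = 0 gives
F(x) = sum_{k>=0} x^(k+1) / (k+1) = sum_{m>=1} x^m / m = -ln(1 - x).
So the coefficient of x^211 is 1/211 = 1/211.

1/211


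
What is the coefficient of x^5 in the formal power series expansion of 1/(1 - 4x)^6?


The general identity 1/(1 - c x)^r = sum_{k>=0} c^k C(k + r - 1, r - 1) x^k follows by substituting y = c x into 1/(1 - y)^r = sum_{k>=0} C(k + r - 1, r - 1) y^k.
For c = 4, r = 6, k = 5:
4^5 * C(10, 5) = 1024 * 252 = 258048.

258048


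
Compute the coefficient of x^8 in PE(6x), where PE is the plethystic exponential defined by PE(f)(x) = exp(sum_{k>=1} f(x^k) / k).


With f(x) = 6x, the exponent is sum_{k>=1} 6 x^k / k = 6 * (-ln(1 - x)). Exponentiating:
PE(6x) = exp(-6 ln(1 - x)) = 1/(1 - x)^6.
By the negative binomial expansion, [x^n] 1/(1 - x)^6 = C(n + 5, 5).
For n = 8: C(13, 5) = 1287.

1287


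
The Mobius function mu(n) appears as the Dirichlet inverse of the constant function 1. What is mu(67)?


67 = 67 (all distinct primes).
mu(67) = (-1)^1 = -1

-1


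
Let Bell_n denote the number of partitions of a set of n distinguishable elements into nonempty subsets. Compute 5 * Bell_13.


Bell_13 can be computed from the Bell triangle or from Dobinski's identity Bell_n = (1/e) * sum_{k>=0} k^n / k!.
Computing Bell_13 = 27644437.
Then 5 * 27644437 = 138222185.

138222185


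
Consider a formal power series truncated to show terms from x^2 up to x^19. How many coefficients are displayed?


From x^2 to x^19 inclusive, the count is 19 - 2 + 1 = 18.

18


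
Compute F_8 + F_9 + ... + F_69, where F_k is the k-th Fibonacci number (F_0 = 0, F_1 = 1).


Use the identity sum_{k=0}^{N} F_k = F_{N+2} - 1 (which follows from F_{k+2} - F_{k+1} = F_k). Then
sum_{k=8}^{69} F_k = (F_{71} - 1) - (F_{9} - 1) = F_{71} - F_{9}.
Computing: F_{71} = 308061521170129, F_{9} = 34, so
Sum = 308061521170129 - 34 = 308061521170095.

308061521170095


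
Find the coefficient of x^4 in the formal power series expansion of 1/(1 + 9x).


Write 1/(1 + c x) = 1/(1 - (-c) x) and apply the geometric-series identity
1/(1 - y) = sum_{k>=0} y^k to get 1/(1 + c x) = sum_{k>=0} (-c)^k x^k.
So the coefficient of x^k is (-c)^k = (-1)^k * c^k.
Here c = 9 and k = 4:
(-9)^4 = 1 * 6561 = 6561

6561


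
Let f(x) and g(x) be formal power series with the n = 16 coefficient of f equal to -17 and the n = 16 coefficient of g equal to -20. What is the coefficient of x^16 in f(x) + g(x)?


Addition of formal power series is termwise.
The coefficient of x^16 in f + g = -17 + -20
= -37

-37


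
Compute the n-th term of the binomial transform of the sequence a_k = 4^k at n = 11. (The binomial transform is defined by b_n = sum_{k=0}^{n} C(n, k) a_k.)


With a_k = 4^k, b_n = sum_{k=0}^{n} C(n, k) 4^k = (1 + 4)^n by the binomial theorem.
For n = 11: (1 + 4)^11 = 5^11 = 48828125.

48828125


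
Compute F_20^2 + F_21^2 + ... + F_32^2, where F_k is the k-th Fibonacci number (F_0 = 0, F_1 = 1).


There is a standard identity sum_{k=0}^{N} F_k^2 = F_N * F_{N+1} (proved inductively from the telescoping relation F_k^2 = F_k F_{k+1} - F_{k-1} F_k). Then
sum_{k=20}^{32} F_k^2 = F_32 F_33 - F_19 F_20.
Computing: F_32 = 2178309, F_33 = 3524578, F_19 = 4181, F_20 = 6765.
Sum = 2178309 * 3524578 - 4181 * 6765 = 7677591694137.

7677591694137


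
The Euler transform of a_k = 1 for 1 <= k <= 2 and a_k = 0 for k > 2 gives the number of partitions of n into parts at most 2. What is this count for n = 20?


Partitions of 20 into parts at most 2:
Using generating function (1-x)^(-1)(1-x^2)^(-1),
the coefficient of x^20 = 11

11


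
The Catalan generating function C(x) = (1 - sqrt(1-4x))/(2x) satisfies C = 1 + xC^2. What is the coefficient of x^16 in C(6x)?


Substituting x -> 6x scales the n-th coefficient by 6^n, so [x^16] C(6x) = 6^16 * C_16.
C_16 = C(2*16, 16)/(17) = 601080390/17 = 35357670.
So 6^16 * 35357670 = 2821109907456 * 35357670 = 99747873141559787520.

99747873141559787520


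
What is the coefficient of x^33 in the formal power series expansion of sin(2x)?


The Maclaurin series is sin(t) = sum_{k>=0} (-1)^k t^(2k+1) / (2k+1)!, so substituting t = 2x, only odd powers of x are nonzero, with coefficient of x^(2k+1) equal to (-1)^k 2^(2k+1) / (2k+1)!.
Write 33 = 2*16 + 1, giving the coefficient (-1)^16 * 2^33 / 33! = 8589934592/8683317618811886495518194401280000000 = 4/4043484860477916195764296875.

4/4043484860477916195764296875


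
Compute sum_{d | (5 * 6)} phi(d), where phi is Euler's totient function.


First, 5 * 6 = 30. One classical identity is sum_{d | n} phi(d) = n (each k in [1, n] has a unique gcd with n, and among the k's with gcd(k, n) = n/d there are phi(d) of them). So the sum equals 30. We also verify directly:
Divisors of 30: 1, 2, 3, 5, 6, 10, 15, 30.
phi values: 1, 1, 2, 4, 2, 4, 8, 8.
Sum = 30.

30


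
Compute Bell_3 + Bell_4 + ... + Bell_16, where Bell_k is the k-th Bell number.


Recall Bell_k counts set partitions of a k-set (with Bell_0 = 1 by convention).
Bell_3 through Bell_16: 5, 15, 52, 203, 877, 4140, 21147, 115975, 678570, 4213597, 27644437, 190899322, 1382958545, 10480142147
Sum = 5 + 15 + 52 + 203 + 877 + 4140 + 21147 + 115975 + 678570 + 4213597 + 27644437 + 190899322 + 1382958545 + 10480142147 = 12086679032.

12086679032


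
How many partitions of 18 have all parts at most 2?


Using the generating function (1-x)^(-1)(1-x^2)^(-1),
the coefficient of x^18 counts these restricted partitions.
Result = 10

10


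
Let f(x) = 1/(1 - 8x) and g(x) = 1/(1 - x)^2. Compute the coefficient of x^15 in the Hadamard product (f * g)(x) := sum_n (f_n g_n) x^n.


f has coefficients f_k = 8^k. For g = 1/(1 - x)^2 the coefficient is g_k = C(k + 1, 1) = k + 1. The Hadamard coefficient is (f * g)_k = 8^k * (k + 1).
For k = 15: 8^15 * 16 = 35184372088832 * 16 = 562949953421312.

562949953421312


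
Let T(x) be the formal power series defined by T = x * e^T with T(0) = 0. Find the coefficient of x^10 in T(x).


Apply the Lagrange inversion formula: if T = x * phi(T) with phi(t) = e^t, then
[x^n] T = (1/n) [t^(n-1)] phi(t)^n = (1/n) [t^(n-1)] e^(n t) = (1/n) * n^(n-1) / (n-1)! = n^(n-1) / n!.
When c = 1 this is the Cayley count of rooted labeled trees on n vertices, divided by n!.
For n = 10: 10^9 / 10! = 1000000000/3628800 = 156250/567.

156250/567


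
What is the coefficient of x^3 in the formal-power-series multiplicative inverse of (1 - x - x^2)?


Let the inverse be f(x) = sum_{k>=0} a_k x^k. From f(x) * (1 - x - x^2) = 1 and matching coefficients:
 x^0: a_0 = 1.
 x^1: a_1 - a_0 = 0, so a_1 = 1.
 x^k (k >= 2): a_k - a_{k-1} - a_{k-2} = 0, i.e. a_k = a_{k-1} + a_{k-2}.
This is the Fibonacci-type recurrence shifted so that a_0 = a_1 = 1.
Iterating: a_0=1, a_1=1, a_2=2, a_3=3
a_3 = 3.

3


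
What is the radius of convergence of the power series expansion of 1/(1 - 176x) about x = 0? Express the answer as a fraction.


Expanding 1/(1 - 176x) = sum_{k>=0} 176^k x^k, the series converges when |176x| < 1, i.e., |x| < 1/176.
So the radius of convergence is 1/176 = 1/176.

1/176


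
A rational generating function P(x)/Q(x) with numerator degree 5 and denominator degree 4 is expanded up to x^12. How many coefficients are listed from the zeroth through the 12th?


Expanding up to x^12 gives the coefficients for x^0, x^1, ..., x^12.
That is 12 + 1 = 13 coefficients in total.

13


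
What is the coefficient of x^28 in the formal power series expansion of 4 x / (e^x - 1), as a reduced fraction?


The exponential generating function for Bernoulli numbers is
x / (e^x - 1) = sum_{k>=0} B_k x^k / k!.
So the coefficient of x^28 in 4 x / (e^x - 1) is 4 B_28 / 28!.
Computing: B_28 = -23749461029/870, 28! = 304888344611713860501504000000, giving
4 * -23749461029/870 / 304888344611713860501504000000 = -3392780147/9473316421863966379868160000000.

-3392780147/9473316421863966379868160000000


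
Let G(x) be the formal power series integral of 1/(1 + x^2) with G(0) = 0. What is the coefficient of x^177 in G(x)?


1/(1 + x^2) = sum_{j>=0} (-1)^j x^(2j). Integrating termwise with G(0) = 0:
G(x) = sum_{j>=0} (-1)^j x^(2j+1) / (2j+1) = arctan(x).
Only odd powers are nonzero. For x^177 write 177 = 2*88 + 1, giving
(-1)^88 / 177 = 1/177 = 1/177.

1/177


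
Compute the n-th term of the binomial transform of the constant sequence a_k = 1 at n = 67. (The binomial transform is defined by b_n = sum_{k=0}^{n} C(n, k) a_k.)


With a_k = 1 for all k, b_n = sum_{k=0}^{n} C(n, k) = 2^n by the binomial theorem.
For n = 67: 2^67 = 147573952589676412928.

147573952589676412928


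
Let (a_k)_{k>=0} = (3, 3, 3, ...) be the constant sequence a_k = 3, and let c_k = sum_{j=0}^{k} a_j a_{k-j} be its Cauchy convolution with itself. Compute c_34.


Since a_j = 3 for all j >= 0, the convolution sum becomes
c_k = sum_{j=0}^{k} 3 * 3 = 9 * (k + 1).
Equivalently, the generating function of (a_k) is 3/(1 - x) and its square is 9/(1 - x)^2 = sum_{k>=0} 9(k + 1) x^k.
For k = 34: 9 * 35 = 315.

315


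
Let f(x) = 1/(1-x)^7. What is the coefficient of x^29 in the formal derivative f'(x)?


Differentiate: d/dx [ 1/(1-x)^r ] = r / (1-x)^(r+1).
Here r = 7, so f'(x) = 7 / (1-x)^8.
The expansion of 1/(1-x)^(r+1) has coefficient of x^n equal to C(n+r, r).
So the coefficient of x^29 in f'(x) is
7 * C(36, 7) = 7 * 8347680 = 58433760

58433760


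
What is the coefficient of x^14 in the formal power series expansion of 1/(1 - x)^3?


The expansion 1/(1 - x)^r = sum_{k>=0} C(k + r - 1, r - 1) x^k follows from the multiset / negative-binomial theorem (or from repeated differentiation of the geometric series).
For r = 3 and k = 14:
C(16, 2) = 20922789888000 / (2 * 87178291200) = 120.

120


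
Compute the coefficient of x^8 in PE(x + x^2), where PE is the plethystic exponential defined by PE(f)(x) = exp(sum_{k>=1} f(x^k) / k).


With f(x) = x + x^2, the exponent is sum_{k>=1} (x^k + x^(2k)) / k = -ln(1 - x) - ln(1 - x^2). Exponentiating:
PE(x + x^2) = 1 / ((1 - x)(1 - x^2)).
This is the generating function for partitions of n into parts of size 1 or 2. The number of 2's can be any j in 0..4, and the rest are 1's, so
[x^8] = floor(8/2) + 1 = 5.

5


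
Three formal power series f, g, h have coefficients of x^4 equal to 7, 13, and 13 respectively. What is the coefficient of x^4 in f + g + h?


Series addition is componentwise:
7 + 13 + 13
= 33

33


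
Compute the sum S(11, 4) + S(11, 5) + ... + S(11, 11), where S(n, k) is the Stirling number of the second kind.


By definition, S(n, k) counts partitions of an n-set into exactly k nonempty blocks.
Computing row n = 11 for k = 4..11:
S(11, k): 145750, 246730, 179487, 63987, 11880, 1155, 55, 1
Sum = 649045.

649045


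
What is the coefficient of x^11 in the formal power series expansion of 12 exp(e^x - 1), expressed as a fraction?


exp(e^x - 1) is the exponential generating function for the Bell numbers Bell_k: exp(e^x - 1) = sum_{k>=0} Bell_k x^k / k!.
So the coefficient of x^11 in 12 exp(e^x - 1) is 12 Bell_11 / 11!.
Computing: Bell_11 = 678570 and 11! = 39916800, giving
12 * 678570/39916800 = 22619/110880.

22619/110880


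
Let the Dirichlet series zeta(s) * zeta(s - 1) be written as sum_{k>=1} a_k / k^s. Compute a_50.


Convolution gives a_k = sum_{d | k} d * 1 = sum_{d | k} d = sigma(k), the sum of positive divisors of k.
For k = 50, the divisors are 1, 2, 5, 10, 25, 50, so
sigma(50) = 1 + 2 + 5 + 10 + 25 + 50 = 93.

93


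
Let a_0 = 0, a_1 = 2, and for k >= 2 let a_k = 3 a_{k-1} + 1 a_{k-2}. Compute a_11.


Iterating the recurrence forward:
a_0 = 0
a_1 = 2
a_2 = 3*2 + 1*0 = 6
a_3 = 3*6 + 1*2 = 20
a_4 = 3*20 + 1*6 = 66
a_5 = 3*66 + 1*20 = 218
a_6 = 3*218 + 1*66 = 720
a_7 = 3*720 + 1*218 = 2378
a_8 = 3*2378 + 1*720 = 7854
a_9 = 3*7854 + 1*2378 = 25940
a_10 = 3*25940 + 1*7854 = 85674
a_11 = 3*85674 + 1*25940 = 282962
So a_11 = 282962.

282962


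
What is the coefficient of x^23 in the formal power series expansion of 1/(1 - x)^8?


The negative binomial / multiset identity is
1/(1 - x)^r = sum_{k>=0} C(k + r - 1, r - 1) x^k.
Here r = 8 and k = 23, so the coefficient is
C(23 + 7, 7) = C(30, 7)
= 2035800

2035800


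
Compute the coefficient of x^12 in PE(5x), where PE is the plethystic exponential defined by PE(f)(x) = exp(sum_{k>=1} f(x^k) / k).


With f(x) = 5x, the exponent is sum_{k>=1} 5 x^k / k = 5 * (-ln(1 - x)). Exponentiating:
PE(5x) = exp(-5 ln(1 - x)) = 1/(1 - x)^5.
By the negative binomial expansion, [x^n] 1/(1 - x)^5 = C(n + 4, 4).
For n = 12: C(16, 4) = 1820.

1820


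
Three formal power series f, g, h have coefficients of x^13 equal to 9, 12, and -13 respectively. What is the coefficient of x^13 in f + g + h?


Series addition is componentwise:
9 + 12 + -13
= 8

8


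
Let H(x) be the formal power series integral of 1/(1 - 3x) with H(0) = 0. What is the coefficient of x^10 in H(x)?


1/(1 - 3x) = sum_{k>=0} 3^k x^k. Integrating termwise with H(0) = 0:
H(x) = sum_{k>=0} 3^k x^(k+1) / (k+1) = sum_{m>=1} 3^(m-1) x^m / m.
For m = 10: 3^9/10 = 19683/10 = 19683/10.

19683/10


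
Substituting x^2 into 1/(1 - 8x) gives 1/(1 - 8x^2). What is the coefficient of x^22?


The coefficient of x^(2m) in 1/(1 - 8x^2) is 8^m.
With n = 22 = 2*11, the coefficient is 8^11 = 8589934592.

8589934592


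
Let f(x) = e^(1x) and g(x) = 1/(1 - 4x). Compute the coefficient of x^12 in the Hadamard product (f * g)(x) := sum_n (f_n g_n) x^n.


Expanding: f_k = 1^k/k! (from e^(1x)) and g_k = 4^k (from 1/(1 - 4x)). So the Hadamard coefficient (f * g)_k = 1^k 4^k / k! = (4)^k / k!.
For k = 12: 4^12/12! = 16777216/479001600 = 16384/467775.

16384/467775


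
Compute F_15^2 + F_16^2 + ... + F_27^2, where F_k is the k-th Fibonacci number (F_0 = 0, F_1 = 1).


There is a standard identity sum_{k=0}^{N} F_k^2 = F_N * F_{N+1} (proved inductively from the telescoping relation F_k^2 = F_k F_{k+1} - F_{k-1} F_k). Then
sum_{k=15}^{27} F_k^2 = F_27 F_28 - F_14 F_15.
Computing: F_27 = 196418, F_28 = 317811, F_14 = 377, F_15 = 610.
Sum = 196418 * 317811 - 377 * 610 = 62423571028.

62423571028


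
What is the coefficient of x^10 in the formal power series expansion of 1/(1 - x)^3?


The negative binomial / multiset identity is
1/(1 - x)^r = sum_{k>=0} C(k + r - 1, r - 1) x^k.
Here r = 3 and k = 10, so the coefficient is
C(10 + 2, 2) = C(12, 2)
= 66

66


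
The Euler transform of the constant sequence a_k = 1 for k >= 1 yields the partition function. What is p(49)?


The Euler transform converts the sequence a_k = 1 into the number of integer partitions.
Using the recurrence or dynamic programming:
p(49) = 173525

173525


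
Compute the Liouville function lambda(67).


The Liouville function is lambda(k) = (-1)^Omega(k), where Omega(k) counts the prime factors of k with multiplicity.
Factoring: 67 = 67, so Omega(67) = 1.
lambda(67) = (-1)^1 = -1.

-1


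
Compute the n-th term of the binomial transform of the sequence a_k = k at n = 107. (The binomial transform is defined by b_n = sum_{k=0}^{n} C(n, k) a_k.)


With a_k = k, b_n = sum_{k=0}^{n} C(n, k) k. Using k * C(n, k) = n * C(n-1, k-1) gives b_n = n * sum_{k>=1} C(n-1, k-1) = n * 2^(n-1).
For n = 107: 107 * 2^106 = 107 * 81129638414606681695789005144064 = 8680871310362914941449423550414848.

8680871310362914941449423550414848


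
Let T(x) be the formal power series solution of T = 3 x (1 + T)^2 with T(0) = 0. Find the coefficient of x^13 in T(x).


Apply the Lagrange inversion formula: if T = 3 x * phi(T) with phi(t) = (1 + t)^2, then [x^n] T = 3^n * (1/n) [t^(n-1)] phi(t)^n = 3^n * (1/n) [t^(n-1)] (1 + t)^(2n) = 3^n * (1/n) C(2n, n-1).
Using the identity C(2n, n-1) = C(2n, n) * n / (n+1), the unscaled factor equals C(2n, n) / (n+1) = C_n, the n-th Catalan number.
For n = 13: C_13 = C(26, 13) / 14 = 10400600/14 = 742900.
With the 3^13 = 1594323 factor, the coefficient is 1594323 * 742900 = 1184422556700.

1184422556700


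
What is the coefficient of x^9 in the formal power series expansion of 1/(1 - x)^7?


The expansion 1/(1 - x)^r = sum_{k>=0} C(k + r - 1, r - 1) x^k follows from the multiset / negative-binomial theorem (or from repeated differentiation of the geometric series).
For r = 7 and k = 9:
C(15, 6) = 1307674368000 / (720 * 362880) = 5005.

5005


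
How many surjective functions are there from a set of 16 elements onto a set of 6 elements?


By inclusion-exclusion on which target elements are missed, the number of surjections from an n-set onto a k-set is
surj(n, k) = sum_{j=0}^{k} (-1)^j C(k, j) (k - j)^n.
Equivalently surj(n, k) = k! * S(n, k), where S(n, k) is the Stirling number of the second kind.
For n = 16, k = 6:
S(16, 6) = 2734926558, so
surj = 6! * 2734926558 = 720 * 2734926558 = 1969147121760.

1969147121760


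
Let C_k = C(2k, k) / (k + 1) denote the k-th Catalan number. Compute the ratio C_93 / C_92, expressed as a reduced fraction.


Using C_k = (2k)! / (k! (k+1)!), the ratio C_{k+1}/C_k simplifies to
C_{k+1}/C_k = [(2k+2)! / ((k+1)! (k+2)!)] * [k! (k+1)! / (2k)!]
 = (2k+2)(2k+1) / ((k+1)(k+2)) = 2(2k+1) / (k+2).
For k = 92: 2(2*92 + 1) / (92 + 2) = 370/94 = 185/47.

185/47


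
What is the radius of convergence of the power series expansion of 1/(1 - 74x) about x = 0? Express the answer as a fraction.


Expanding 1/(1 - 74x) = sum_{k>=0} 74^k x^k, the series converges when |74x| < 1, i.e., |x| < 1/74.
So the radius of convergence is 1/74 = 1/74.

1/74


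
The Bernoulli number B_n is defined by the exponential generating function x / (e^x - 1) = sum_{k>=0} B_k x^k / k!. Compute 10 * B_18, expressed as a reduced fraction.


Bernoulli numbers can also be computed recursively via B_0 = 1 and sum_{j=0}^{m} C(m+1, j) B_j = 0 for m >= 1. Odd-index Bernoulli numbers vanish for k >= 3.
Computing B_18 = 43867/798, so 10 * B_18 = 10 * 43867/798 = 219335/399.

219335/399


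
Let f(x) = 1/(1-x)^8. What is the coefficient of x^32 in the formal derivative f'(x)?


Differentiate: d/dx [ 1/(1-x)^r ] = r / (1-x)^(r+1).
Here r = 8, so f'(x) = 8 / (1-x)^9.
The expansion of 1/(1-x)^(r+1) has coefficient of x^n equal to C(n+r, r).
So the coefficient of x^32 in f'(x) is
8 * C(40, 8) = 8 * 76904685 = 615237480

615237480


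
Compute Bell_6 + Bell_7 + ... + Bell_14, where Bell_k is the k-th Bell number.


Recall Bell_k counts set partitions of a k-set (with Bell_0 = 1 by convention).
Bell_6 through Bell_14: 203, 877, 4140, 21147, 115975, 678570, 4213597, 27644437, 190899322
Sum = 203 + 877 + 4140 + 21147 + 115975 + 678570 + 4213597 + 27644437 + 190899322 = 223578268.

223578268


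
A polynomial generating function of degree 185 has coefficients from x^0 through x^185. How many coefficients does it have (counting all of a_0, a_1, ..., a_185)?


A polynomial of degree 185 takes the form a_0 + a_1 x + ... + a_185 x^185.
The number of coefficients is 185 + 1 = 186.

186


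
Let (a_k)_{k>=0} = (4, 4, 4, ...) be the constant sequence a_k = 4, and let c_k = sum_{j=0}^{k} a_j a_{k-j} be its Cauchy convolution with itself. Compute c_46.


Since a_j = 4 for all j >= 0, the convolution sum becomes
c_k = sum_{j=0}^{k} 4 * 4 = 16 * (k + 1).
Equivalently, the generating function of (a_k) is 4/(1 - x) and its square is 16/(1 - x)^2 = sum_{k>=0} 16(k + 1) x^k.
For k = 46: 16 * 47 = 752.

752


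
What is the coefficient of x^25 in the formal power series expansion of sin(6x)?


The Maclaurin series is sin(t) = sum_{k>=0} (-1)^k t^(2k+1) / (2k+1)!, so substituting t = 6x, only odd powers of x are nonzero, with coefficient of x^(2k+1) equal to (-1)^k 6^(2k+1) / (2k+1)!.
Write 25 = 2*12 + 1, giving the coefficient (-1)^12 * 6^25 / 25! = 28430288029929701376/15511210043330985984000000 = 114791256/62628675484375.

114791256/62628675484375


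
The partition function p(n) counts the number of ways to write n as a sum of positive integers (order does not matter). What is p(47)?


Using the generating function prod_{k>=1} 1/(1-x^k), we compute p(47).
By dynamic programming over parts 1 through 47:
p(47) = 124754

124754


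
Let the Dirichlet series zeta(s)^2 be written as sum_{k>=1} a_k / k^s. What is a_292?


The Dirichlet convolution of the constant function 1 with itself gives (1 * 1)(k) = sum_{d | k} 1 = d(k), the number of positive divisors of k.
Since zeta(s) = sum_{k>=1} 1/k^s, we have zeta(s)^2 = sum_{k>=1} d(k)/k^s, so a_k = d(k).
For k = 292: the divisors are 1, 2, 4, 73, 146, 292.
Count = 6.

6


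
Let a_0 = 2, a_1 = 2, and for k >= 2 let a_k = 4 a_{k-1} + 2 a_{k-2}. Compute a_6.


Iterating the recurrence forward:
a_0 = 2
a_1 = 2
a_2 = 4*2 + 2*2 = 12
a_3 = 4*12 + 2*2 = 52
a_4 = 4*52 + 2*12 = 232
a_5 = 4*232 + 2*52 = 1032
a_6 = 4*1032 + 2*232 = 4592
So a_6 = 4592.

4592


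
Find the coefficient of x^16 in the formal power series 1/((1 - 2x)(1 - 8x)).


By partial fractions or Cauchy convolution:
The coefficient equals sum_{k=0}^{16} 2^k * 8^(16-k).
= 375299968925696

375299968925696


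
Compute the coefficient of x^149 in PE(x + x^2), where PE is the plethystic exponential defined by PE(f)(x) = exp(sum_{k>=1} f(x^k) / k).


With f(x) = x + x^2, the exponent is sum_{k>=1} (x^k + x^(2k)) / k = -ln(1 - x) - ln(1 - x^2). Exponentiating:
PE(x + x^2) = 1 / ((1 - x)(1 - x^2)).
This is the generating function for partitions of n into parts of size 1 or 2. The number of 2's can be any j in 0..74, and the rest are 1's, so
[x^149] = floor(149/2) + 1 = 75.

75


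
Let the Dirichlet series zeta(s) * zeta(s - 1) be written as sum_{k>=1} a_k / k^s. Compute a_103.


Convolution gives a_k = sum_{d | k} d * 1 = sum_{d | k} d = sigma(k), the sum of positive divisors of k.
For k = 103, the divisors are 1, 103, so
sigma(103) = 1 + 103 = 104.

104


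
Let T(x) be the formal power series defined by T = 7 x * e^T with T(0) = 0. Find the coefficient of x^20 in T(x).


Apply the Lagrange inversion formula: if T = 7 x * phi(T) with phi(t) = e^t, then
[x^n] T = 7^n * (1/n) [t^(n-1)] phi(t)^n = 7^n * (1/n) [t^(n-1)] e^(n t) = 7^n * (1/n) * n^(n-1) / (n-1)! = 7^n * n^(n-1) / n!.
When c = 1 this is the Cayley count of rooted labeled trees on n vertices, divided by n!.
For n = 20: 7^20 * 20^19 / 20! = 79792266297612001 * 5242880000000000000000000/2432902008176640000 = 52109235133134368000000000000000/303046029.

52109235133134368000000000000000/303046029


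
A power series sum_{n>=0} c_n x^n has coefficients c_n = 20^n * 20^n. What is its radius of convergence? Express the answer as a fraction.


By the root test (Cauchy-Hadamard), the radius is R = 1 / limsup_n |c_n|^(1/n).
Here |c_n|^(1/n) = (20^n * 20^n)^(1/n) = 20 * 20 = 400 for all n.
So R = 1/400 = 1/400.

1/400


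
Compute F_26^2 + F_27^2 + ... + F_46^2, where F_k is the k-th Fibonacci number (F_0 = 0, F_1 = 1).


There is a standard identity sum_{k=0}^{N} F_k^2 = F_N * F_{N+1} (proved inductively from the telescoping relation F_k^2 = F_k F_{k+1} - F_{k-1} F_k). Then
sum_{k=26}^{46} F_k^2 = F_46 F_47 - F_25 F_26.
Computing: F_46 = 1836311903, F_47 = 2971215073, F_25 = 75025, F_26 = 121393.
Sum = 1836311903 * 2971215073 - 75025 * 121393 = 5456077595815404094.

5456077595815404094


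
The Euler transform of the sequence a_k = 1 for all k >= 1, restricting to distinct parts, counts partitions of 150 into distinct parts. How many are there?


Partitions of 150 into distinct parts can be computed via generating function.
Product (1+x)(1+x^2)(1+x^3)...
The coefficient of x^150 = 19406016

19406016


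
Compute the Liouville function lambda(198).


The Liouville function is lambda(k) = (-1)^Omega(k), where Omega(k) counts the prime factors of k with multiplicity.
Factoring: 198 = 2 * 3 * 3 * 11, so Omega(198) = 4.
lambda(198) = (-1)^4 = 1.

1


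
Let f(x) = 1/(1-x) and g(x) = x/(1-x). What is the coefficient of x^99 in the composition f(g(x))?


First simplify the composition: f(g(x)) = 1/(1 - x/(1-x)) = (1-x)/((1-x) - x) = (1-x)/(1-2x).
Now extract the coefficient. Write (1-x)/(1-2x) = 1/(1-2x) - x/(1-2x).
The coefficient of x^n in 1/(1-2x) is 2^n, and in x/(1-2x) is 2^(n-1) (for n >= 1).
So the coefficient of x^99 is 2^99 - 2^98 = 633825300114114700748351602688 - 316912650057057350374175801344 = 316912650057057350374175801344.

316912650057057350374175801344


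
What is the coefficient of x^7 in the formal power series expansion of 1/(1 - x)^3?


The expansion 1/(1 - x)^r = sum_{k>=0} C(k + r - 1, r - 1) x^k follows from the multiset / negative-binomial theorem (or from repeated differentiation of the geometric series).
For r = 3 and k = 7:
C(9, 2) = 362880 / (2 * 5040) = 36.

36


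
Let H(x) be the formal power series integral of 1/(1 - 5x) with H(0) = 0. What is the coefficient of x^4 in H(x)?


1/(1 - 5x) = sum_{k>=0} 5^k x^k. Integrating termwise with H(0) = 0:
H(x) = sum_{k>=0} 5^k x^(k+1) / (k+1) = sum_{m>=1} 5^(m-1) x^m / m.
For m = 4: 5^3/4 = 125/4 = 125/4.

125/4


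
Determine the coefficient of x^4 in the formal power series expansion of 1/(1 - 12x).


The geometric series identity gives 1/(1 - c x) = sum_{k>=0} c^k x^k, so the coefficient of x^k is c^k.
Here c = 12 and k = 4.
Computing: 12^4 = 20736

20736


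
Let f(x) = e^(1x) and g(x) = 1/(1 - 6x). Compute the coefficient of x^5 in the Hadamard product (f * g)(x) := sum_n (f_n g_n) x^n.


Expanding: f_k = 1^k/k! (from e^(1x)) and g_k = 6^k (from 1/(1 - 6x)). So the Hadamard coefficient (f * g)_k = 1^k 6^k / k! = (6)^k / k!.
For k = 5: 6^5/5! = 7776/120 = 324/5.

324/5


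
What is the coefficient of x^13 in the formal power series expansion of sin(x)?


The Maclaurin series is sin(t) = sum_{k>=0} (-1)^k t^(2k+1) / (2k+1)!, so substituting t = x, only odd powers of x are nonzero, with coefficient of x^(2k+1) equal to (-1)^k / (2k+1)!.
Write 13 = 2*6 + 1, giving the coefficient (-1)^6 / 13! = 1/6227020800 = 1/6227020800.

1/6227020800


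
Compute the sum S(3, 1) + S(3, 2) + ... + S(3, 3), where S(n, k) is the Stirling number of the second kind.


By definition, S(n, k) counts partitions of an n-set into exactly k nonempty blocks.
Computing row n = 3 for k = 1..3:
S(3, k): 1, 3, 1
Sum = 5. (This equals Bell_3 since the sum runs over all k.)

5


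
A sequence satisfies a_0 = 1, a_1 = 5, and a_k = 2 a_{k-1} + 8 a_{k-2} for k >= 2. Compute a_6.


The characteristic equation is t^2 - 2 t - 8 = 0, with roots r_1 = 4 and r_2 = -2 (so c_1 = r_1 + r_2, c_2 = -r_1 r_2 as required).
One can use the closed form a_n = A r_1^n + B r_2^n, but direct iteration is more reliable:
a_0 = 1, a_1 = 5, a_2 = 18, a_3 = 76, a_4 = 296, a_5 = 1200, a_6 = 4768.
So a_6 = 4768.

4768


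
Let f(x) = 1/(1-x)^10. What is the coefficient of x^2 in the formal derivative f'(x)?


Differentiate: d/dx [ 1/(1-x)^r ] = r / (1-x)^(r+1).
Here r = 10, so f'(x) = 10 / (1-x)^11.
The expansion of 1/(1-x)^(r+1) has coefficient of x^n equal to C(n+r, r).
So the coefficient of x^2 in f'(x) is
10 * C(12, 10) = 10 * 66 = 660

660


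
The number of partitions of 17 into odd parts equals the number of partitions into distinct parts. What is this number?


Computing partitions of 17 into odd parts (1, 3, 5, ...):
Using the generating function prod_{k>=0} 1/(1-x^(2k+1)),
the count is 38

38


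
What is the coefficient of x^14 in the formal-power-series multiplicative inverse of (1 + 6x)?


The inverse is 1/(1 + 6x). Apply the geometric identity 1/(1 - y) = sum_{k>=0} y^k with y = -6x:
1/(1 + 6x) = sum_{k>=0} (-6)^k x^k.
So the coefficient of x^14 is (-6)^14 = 78364164096.

78364164096


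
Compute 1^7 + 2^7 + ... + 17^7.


This power sum has a closed form given by Faulhaber's formula
sum_{k=1}^{m} k^p = (1 / (p + 1)) * sum_{j=0}^{p} C(p + 1, j) B_j m^(p + 1 - j),
but for small m direct computation is fastest:
1 + 128 + 2187 + 16384 + 78125 + 279936 + 823543 + 2097152 + 4782969 + 10000000 + 19487171 + 35831808 + 62748517 + 105413504 + 170859375 + 268435456 + 410338673 = 1091194929.

1091194929


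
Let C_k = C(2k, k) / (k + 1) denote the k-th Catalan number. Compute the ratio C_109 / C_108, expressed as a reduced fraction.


Using C_k = (2k)! / (k! (k+1)!), the ratio C_{k+1}/C_k simplifies to
C_{k+1}/C_k = [(2k+2)! / ((k+1)! (k+2)!)] * [k! (k+1)! / (2k)!]
 = (2k+2)(2k+1) / ((k+1)(k+2)) = 2(2k+1) / (k+2).
For k = 108: 2(2*108 + 1) / (108 + 2) = 434/110 = 217/55.

217/55


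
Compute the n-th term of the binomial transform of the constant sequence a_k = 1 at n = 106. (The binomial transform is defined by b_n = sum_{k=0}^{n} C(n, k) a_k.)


With a_k = 1 for all k, b_n = sum_{k=0}^{n} C(n, k) = 2^n by the binomial theorem.
For n = 106: 2^106 = 81129638414606681695789005144064.

81129638414606681695789005144064


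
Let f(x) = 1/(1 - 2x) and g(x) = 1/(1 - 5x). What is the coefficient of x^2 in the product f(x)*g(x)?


The coefficient of x^n in f*g is the Cauchy product: sum_{k=0}^{n} a^k * b^(n-k).
With a=2, b=5, n=2:
sum_{k=0}^{2} 2^k * 5^(2-k)
= 39

39


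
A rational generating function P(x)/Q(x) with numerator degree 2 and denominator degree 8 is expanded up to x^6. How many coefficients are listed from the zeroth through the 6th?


Expanding up to x^6 gives the coefficients for x^0, x^1, ..., x^6.
That is 6 + 1 = 7 coefficients in total.

7


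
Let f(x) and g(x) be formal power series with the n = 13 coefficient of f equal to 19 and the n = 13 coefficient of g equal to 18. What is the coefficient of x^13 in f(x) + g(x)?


Addition of formal power series is termwise.
The coefficient of x^13 in f + g = 19 + 18
= 37

37


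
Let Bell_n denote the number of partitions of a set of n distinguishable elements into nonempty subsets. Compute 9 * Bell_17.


Bell_17 can be computed from the Bell triangle or from Dobinski's identity Bell_n = (1/e) * sum_{k>=0} k^n / k!.
Computing Bell_17 = 82864869804.
Then 9 * 82864869804 = 745783828236.

745783828236


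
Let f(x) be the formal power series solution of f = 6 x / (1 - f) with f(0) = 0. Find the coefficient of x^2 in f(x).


Apply Lagrange inversion: f = 6 x * phi(f) with phi(t) = 1/(1 - t), so
[x^n] f = 6^n * (1/n) [t^(n-1)] phi(t)^n = 6^n * (1/n) [t^(n-1)] (1 - t)^(-n) = 6^n * (1/n) C(2n - 2, n - 1) = 6^n * C_{n-1}.
For n = 2: C_1 = C(2, 1) / 2 = 2/2 = 1.
With the 6^2 = 36 factor, the coefficient is 36 * 1 = 36.

36


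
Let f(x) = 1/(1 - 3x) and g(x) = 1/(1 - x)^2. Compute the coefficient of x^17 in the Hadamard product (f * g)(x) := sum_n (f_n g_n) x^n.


f has coefficients f_k = 3^k. For g = 1/(1 - x)^2 the coefficient is g_k = C(k + 1, 1) = k + 1. The Hadamard coefficient is (f * g)_k = 3^k * (k + 1).
For k = 17: 3^17 * 18 = 129140163 * 18 = 2324522934.

2324522934


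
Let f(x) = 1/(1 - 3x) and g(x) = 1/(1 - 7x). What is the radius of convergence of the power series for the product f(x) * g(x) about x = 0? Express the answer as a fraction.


The radius of 1/(1 - 3x) is 1/3 (nearest singularity at x = 1/3), and the radius of 1/(1 - 7x) is 1/7.
The product f(x)*g(x) = 1/((1 - 3x)(1 - 7x)) has singularities at both 1/3 and 1/7, so its radius of convergence is the distance to the nearest one:
min(1/3, 1/7) = 1/7.

1/7


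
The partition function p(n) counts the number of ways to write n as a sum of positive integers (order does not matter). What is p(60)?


Using the generating function prod_{k>=1} 1/(1-x^k), we compute p(60).
By dynamic programming over parts 1 through 60:
p(60) = 966467

966467


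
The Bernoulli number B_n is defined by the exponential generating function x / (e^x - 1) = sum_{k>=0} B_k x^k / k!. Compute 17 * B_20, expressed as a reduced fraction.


Bernoulli numbers can also be computed recursively via B_0 = 1 and sum_{j=0}^{m} C(m+1, j) B_j = 0 for m >= 1. Odd-index Bernoulli numbers vanish for k >= 3.
Computing B_20 = -174611/330, so 17 * B_20 = 17 * -174611/330 = -2968387/330.

-2968387/330


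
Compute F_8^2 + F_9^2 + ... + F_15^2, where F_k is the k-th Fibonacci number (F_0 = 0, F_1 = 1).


There is a standard identity sum_{k=0}^{N} F_k^2 = F_N * F_{N+1} (proved inductively from the telescoping relation F_k^2 = F_k F_{k+1} - F_{k-1} F_k). Then
sum_{k=8}^{15} F_k^2 = F_15 F_16 - F_7 F_8.
Computing: F_15 = 610, F_16 = 987, F_7 = 13, F_8 = 21.
Sum = 610 * 987 - 13 * 21 = 601797.

601797


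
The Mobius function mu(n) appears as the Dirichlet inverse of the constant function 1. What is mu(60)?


60 has a squared prime factor, so mu(60) = 0.
Factorization reveals a repeated prime.

0


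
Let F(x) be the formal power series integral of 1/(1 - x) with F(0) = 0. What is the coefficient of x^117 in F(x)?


1/(1 - x) = sum_{k>=0} x^k. Integrating termwise and using F(0) = 0 gives
F(x) = sum_{k>=0} x^(k+1) / (k+1) = sum_{m>=1} x^m / m = -ln(1 - x).
So the coefficient of x^117 is 1/117 = 1/117.

1/117


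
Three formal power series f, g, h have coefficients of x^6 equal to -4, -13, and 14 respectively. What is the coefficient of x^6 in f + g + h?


Series addition is componentwise:
-4 + -13 + 14
= -3

-3


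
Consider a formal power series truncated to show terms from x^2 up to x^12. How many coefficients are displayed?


From x^2 to x^12 inclusive, the count is 12 - 2 + 1 = 11.

11


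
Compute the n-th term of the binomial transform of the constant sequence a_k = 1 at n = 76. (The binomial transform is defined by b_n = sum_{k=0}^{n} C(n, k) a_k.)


With a_k = 1 for all k, b_n = sum_{k=0}^{n} C(n, k) = 2^n by the binomial theorem.
For n = 76: 2^76 = 75557863725914323419136.

75557863725914323419136


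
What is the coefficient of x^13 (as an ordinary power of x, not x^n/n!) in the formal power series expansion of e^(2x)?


The exponential series is e^y = sum_{k>=0} y^k / k!. Substituting y = 2x gives
e^(2x) = sum_{k>=0} 2^k x^k / k!.
So the coefficient of x^n is a^n/n! with a = 2, n = 13:
2^13 / 13! = 8192/6227020800 = 8/6081075

8/6081075


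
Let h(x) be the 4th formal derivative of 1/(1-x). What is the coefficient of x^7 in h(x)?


Differentiating 4 times: d^4/dx^4 [1/(1-x)] = 4!/(1-x)^5.
The expansion 1/(1-x)^5 = sum_{k>=0} C(k+4, 4) x^k, so the coefficient of x^n in 4!/(1-x)^5 is 4! * C(n+4, 4).
For n = 7: 24 * C(11, 4) = 24 * 330 = 7920

7920


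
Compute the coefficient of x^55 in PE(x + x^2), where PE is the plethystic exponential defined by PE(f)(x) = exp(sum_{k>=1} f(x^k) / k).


With f(x) = x + x^2, the exponent is sum_{k>=1} (x^k + x^(2k)) / k = -ln(1 - x) - ln(1 - x^2). Exponentiating:
PE(x + x^2) = 1 / ((1 - x)(1 - x^2)).
This is the generating function for partitions of n into parts of size 1 or 2. The number of 2's can be any j in 0..27, and the rest are 1's, so
[x^55] = floor(55/2) + 1 = 28.

28


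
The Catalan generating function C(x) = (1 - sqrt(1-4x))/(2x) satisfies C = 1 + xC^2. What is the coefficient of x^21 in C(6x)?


Substituting x -> 6x scales the n-th coefficient by 6^n, so [x^21] C(6x) = 6^21 * C_21.
C_21 = C(2*21, 21)/(22) = 538257874440/22 = 24466267020.
So 6^21 * 24466267020 = 21936950640377856 * 24466267020 = 536715291972044618591109120.

536715291972044618591109120


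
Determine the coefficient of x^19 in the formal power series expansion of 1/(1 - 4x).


The geometric series identity gives 1/(1 - c x) = sum_{k>=0} c^k x^k, so the coefficient of x^k is c^k.
Here c = 4 and k = 19.
Computing: 4^19 = 274877906944

274877906944


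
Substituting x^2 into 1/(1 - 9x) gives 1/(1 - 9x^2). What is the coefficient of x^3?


Since 1/(1 - 9x^2) only has even powers of x,
the coefficient of x^3 (odd) is 0.

0


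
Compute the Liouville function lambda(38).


The Liouville function is lambda(k) = (-1)^Omega(k), where Omega(k) counts the prime factors of k with multiplicity.
Factoring: 38 = 2 * 19, so Omega(38) = 2.
lambda(38) = (-1)^2 = 1.

1


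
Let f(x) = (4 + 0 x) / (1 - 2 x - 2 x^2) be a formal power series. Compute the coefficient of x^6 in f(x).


Write f(x) = sum_{k>=0} a_k x^k. Multiplying both sides by 1 - 2 x - 2 x^2 gives
(1 - 2 x - 2 x^2) sum_{k>=0} a_k x^k = 4 + 0 x.
Matching coefficients:
 x^0: a_0 = 4
 x^1: a_1 - 2 a_0 = 0  =>  a_1 = 2*4 + 0 = 8
 x^k (k >= 2): a_k = 2 a_{k-1} + 2 a_{k-2}.
Iterating: a_2 = 24, a_3 = 64, a_4 = 176, a_5 = 480, a_6 = 1312.
So the coefficient of x^6 is 1312.

1312


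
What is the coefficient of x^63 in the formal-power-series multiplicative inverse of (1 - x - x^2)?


Let the inverse be f(x) = sum_{k>=0} a_k x^k. From f(x) * (1 - x - x^2) = 1 and matching coefficients:
 x^0: a_0 = 1.
 x^1: a_1 - a_0 = 0, so a_1 = 1.
 x^k (k >= 2): a_k - a_{k-1} - a_{k-2} = 0, i.e. a_k = a_{k-1} + a_{k-2}.
This is the Fibonacci-type recurrence shifted so that a_0 = a_1 = 1.
Iterating: a_0=1, a_1=1, a_2=2, a_3=3, a_4=5, a_5=8, a_6=13, a_7=21, a_8=34, a_9=55, ...
a_63 = 10610209857723.

10610209857723
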